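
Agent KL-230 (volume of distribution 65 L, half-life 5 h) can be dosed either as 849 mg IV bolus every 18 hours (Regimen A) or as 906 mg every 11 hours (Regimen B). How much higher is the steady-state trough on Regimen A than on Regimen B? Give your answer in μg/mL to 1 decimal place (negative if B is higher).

-2.7 μg/mL

Regimen A: f = (1/2)^(18/5) ≈ 0.0825; Cmin,ss = (849/65)·f/(1−f) ≈ 1.174 μg/mL.
Regimen B: f = (1/2)^(11/5) ≈ 0.2176; Cmin,ss = (906/65)·f/(1−f) ≈ 3.877 μg/mL.
Difference ≈ 1.174 − 3.877 ≈ -2.703 μg/mL.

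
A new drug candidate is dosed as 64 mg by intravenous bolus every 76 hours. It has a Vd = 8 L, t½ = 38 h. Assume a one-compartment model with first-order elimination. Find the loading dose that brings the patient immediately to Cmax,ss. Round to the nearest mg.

85 mg

f = (1/2)^(76/38) ≈ 0.250000; accumulation ratio R = 1/(1−f) ≈ 1.33333.
Loading dose to hit Cmax,ss on first dose: D_load = D_maint·R ≈ 64 × 1.33333 ≈ 85.33 mg.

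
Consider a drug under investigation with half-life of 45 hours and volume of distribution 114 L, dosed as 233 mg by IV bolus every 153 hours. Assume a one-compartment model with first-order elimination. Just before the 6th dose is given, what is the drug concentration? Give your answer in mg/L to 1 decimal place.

f = (1/2)^(τ/t½) = (1/2)^(153/45) ≈ 0.0947.
C₀ = D/Vd = 233/114 ≈ 2.044 mg/L.
Before the 6th dose, 5 doses have been given. Superposition: Cmin = C₀·(f + f² + … + f^5).
≈ 2.044 × (0.0947 + 0.0090 + 0.0008 + 0.0001 + 0.0000) ≈ 2.044 × 0.1046 ≈ 0.214 mg/L.

0.2 mg/L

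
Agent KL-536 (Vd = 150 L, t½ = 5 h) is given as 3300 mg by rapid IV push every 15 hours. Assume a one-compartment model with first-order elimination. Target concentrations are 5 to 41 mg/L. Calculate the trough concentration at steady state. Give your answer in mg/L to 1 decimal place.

3.1 mg/L

The dosing interval is 3 half-lives, so f = 2^(−3) = 0.125.
At steady state, R = 1/(1 − 0.125) = 8/7.
Single-dose peak C₀ = D/Vd = 3300/150 = 22 mg/L.
Steady-state peak Cmax,ss = C₀·R = 22 × 8/7 ≈ 25.143 mg/L.
Steady-state trough Cmin,ss = Cmax,ss·f ≈ 25.143 × 0.125 ≈ 3.143 mg/L.
Trough 3.1 mg/L vs MEC 5 mg/L: subtherapeutic.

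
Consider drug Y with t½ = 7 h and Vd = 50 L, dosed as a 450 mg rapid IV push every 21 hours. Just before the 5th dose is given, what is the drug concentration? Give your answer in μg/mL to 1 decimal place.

1.3 μg/mL

f = (1/2)^(τ/t½) = (1/2)^(21/7) ≈ 0.1250.
C₀ = D/Vd = 450/50 ≈ 9.000 μg/mL.
Before the 5th dose, 4 doses have been given. Superposition: Cmin = C₀·(f + f² + … + f^4).
≈ 9.000 × (0.1250 + 0.0156 + 0.0020 + 0.0002) ≈ 9.000 × 0.1428 ≈ 1.285 μg/mL.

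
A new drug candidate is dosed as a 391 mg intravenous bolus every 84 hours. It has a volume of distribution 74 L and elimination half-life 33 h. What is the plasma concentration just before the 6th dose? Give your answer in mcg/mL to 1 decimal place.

f = (1/2)^(τ/t½) = (1/2)^(84/33) ≈ 0.1713.
C₀ = D/Vd = 391/74 ≈ 5.284 mcg/mL.
Before the 6th dose, 5 doses have been given. Superposition: Cmin = C₀·(f + f² + … + f^5).
≈ 5.284 × (0.1713 + 0.0293 + 0.0050 + 0.0009 + 0.0001) ≈ 5.284 × 0.2066 ≈ 1.092 mcg/mL.

1.1 mcg/mL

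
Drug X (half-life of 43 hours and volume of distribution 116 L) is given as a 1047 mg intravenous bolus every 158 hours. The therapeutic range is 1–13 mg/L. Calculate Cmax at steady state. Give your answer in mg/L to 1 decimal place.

9.8 mg/L

k = ln2/t½ = ln2/43 ≈ 0.016120 h⁻¹; fraction remaining f = e^(−kτ) = e^(−0.016120×158) ≈ 0.0783.
Accumulation ratio R = 1/(1 − f) ≈ 1/0.9217 ≈ 1.0850.
Each bolus raises the concentration by D/Vd = 1047/116 ≈ 9.026 mg/L.
Steady-state peak Cmax,ss = C₀·R ≈ 9.026 × 1.0850 ≈ 9.793 mg/L.
Peak 9.8 mg/L vs MTC 13 mg/L: below toxic threshold.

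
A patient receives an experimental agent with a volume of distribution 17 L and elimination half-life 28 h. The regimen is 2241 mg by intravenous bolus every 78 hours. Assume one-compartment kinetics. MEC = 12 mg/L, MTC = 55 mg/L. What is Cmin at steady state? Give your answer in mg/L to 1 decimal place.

22.4 mg/L

Over one 78-h interval, 78/28 ≈ 2.7857 half-lives elapse, leaving f ≈ 0.1450 of each dose.
Accumulation ratio R = 1/(1 − f) ≈ 1/0.8550 ≈ 1.1696.
Each bolus raises the concentration by D/Vd = 2241/17 ≈ 131.824 mg/L.
Steady-state peak Cmax,ss = C₀·R ≈ 131.824 × 1.1696 ≈ 154.181 mg/L.
Steady-state trough Cmin,ss = Cmax,ss·f ≈ 154.181 × 0.1450 ≈ 22.356 mg/L.
Trough 22.4 mg/L vs MEC 12 mg/L: adequate.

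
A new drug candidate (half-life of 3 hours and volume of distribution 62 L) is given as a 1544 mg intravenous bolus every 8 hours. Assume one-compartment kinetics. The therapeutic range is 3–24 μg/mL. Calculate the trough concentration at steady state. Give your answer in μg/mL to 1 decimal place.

4.7 μg/mL

τ/t½ = 8/3 ≈ 2.6667, so fraction remaining f = (1/2)^(8/3) ≈ 0.1575.
At steady state, accumulation factor R = 1/(1 − e^(−kτ)) ≈ 1.1869.
Each bolus raises the concentration by D/Vd = 1544/62 ≈ 24.903 μg/mL.
Cmax,ss = C₀/(1 − f) ≈ 24.903/0.8425 ≈ 29.558 μg/mL.
Steady-state trough Cmin,ss = Cmax,ss·f ≈ 29.558 × 0.1575 ≈ 4.655 μg/mL.
Trough 4.7 μg/mL vs MEC 3 μg/mL: adequate.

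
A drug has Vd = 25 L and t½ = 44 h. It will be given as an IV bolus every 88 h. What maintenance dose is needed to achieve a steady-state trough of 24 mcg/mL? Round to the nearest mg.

τ/t½ = 88/44 ≈ 2, so f = (1/2)^(88/44) ≈ 0.250000.
Cmin,ss = (D/Vd)·f/(1−f), so D = Cmin,ss·Vd·(1−f)/f.
D = 24 × 25 × (1−f)/f ≈ 24 × 25 × 3.00000 ≈ 1800.00 mg.

1800 mg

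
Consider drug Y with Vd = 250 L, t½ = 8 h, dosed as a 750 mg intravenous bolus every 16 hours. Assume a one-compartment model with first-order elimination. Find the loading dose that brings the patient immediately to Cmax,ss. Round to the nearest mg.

f = (1/2)^(16/8) ≈ 0.250000; accumulation ratio R = 1/(1−f) ≈ 1.33333.
Loading dose to hit Cmax,ss on first dose: D_load = D_maint·R ≈ 750 × 1.33333 ≈ 1000.00 mg.

1000 mg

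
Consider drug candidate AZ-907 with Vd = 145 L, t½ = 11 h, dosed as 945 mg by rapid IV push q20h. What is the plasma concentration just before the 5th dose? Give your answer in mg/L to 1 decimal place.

2.6 mg/L

f = (1/2)^(τ/t½) = (1/2)^(20/11) ≈ 0.2836.
C₀ = D/Vd = 945/145 ≈ 6.517 mg/L.
Before the 5th dose, 4 doses have been given. Superposition: Cmin = C₀·(f + f² + … + f^4).
≈ 6.517 × (0.2836 + 0.0804 + 0.0228 + 0.0065) ≈ 6.517 × 0.3933 ≈ 2.563 mg/L.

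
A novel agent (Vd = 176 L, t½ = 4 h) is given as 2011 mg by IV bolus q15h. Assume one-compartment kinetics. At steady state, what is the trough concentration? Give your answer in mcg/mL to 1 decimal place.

k = ln2/t½ = ln2/4 ≈ 0.173287 h⁻¹; fraction remaining f = e^(−kτ) = e^(−0.173287×15) ≈ 0.0743.
At steady state, accumulation factor R = 1/(1 − e^(−kτ)) ≈ 1.0803.
Each bolus raises the concentration by D/Vd = 2011/176 ≈ 11.426 mcg/mL.
Cmax,ss = C₀/(1 − f) ≈ 11.426/0.9257 ≈ 12.343 mcg/mL.
One interval later, Cmin,ss = Cmax,ss·e^(−kτ) ≈ 12.343 × 0.0743 ≈ 0.917 mcg/mL.

0.9 mcg/mL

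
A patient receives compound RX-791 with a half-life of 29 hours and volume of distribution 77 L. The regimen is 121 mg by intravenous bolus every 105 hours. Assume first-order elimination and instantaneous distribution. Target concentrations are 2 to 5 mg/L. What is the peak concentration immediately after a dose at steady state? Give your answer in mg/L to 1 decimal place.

1.7 mg/L

Over one 105-h interval, 105/29 ≈ 3.6207 half-lives elapse, leaving f ≈ 0.0813 of each dose.
At steady state, accumulation factor R = 1/(1 − e^(−kτ)) ≈ 1.0885.
Each bolus raises the concentration by D/Vd = 121/77 ≈ 1.571 mg/L.
Cmax,ss = C₀/(1 − f) ≈ 1.571/0.9187 ≈ 1.710 mg/L.
Peak 1.7 mg/L vs MTC 5 mg/L: below toxic threshold.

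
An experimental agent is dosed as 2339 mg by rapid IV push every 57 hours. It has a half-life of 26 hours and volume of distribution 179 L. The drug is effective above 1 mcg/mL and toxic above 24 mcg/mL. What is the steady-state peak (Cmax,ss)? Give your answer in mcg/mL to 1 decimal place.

k = ln2/t½ = ln2/26 ≈ 0.026660 h⁻¹; fraction remaining f = e^(−kτ) = e^(−0.026660×57) ≈ 0.2188.
At steady state, accumulation factor R = 1/(1 − e^(−kτ)) ≈ 1.2801.
Each bolus raises the concentration by D/Vd = 2339/179 ≈ 13.067 mcg/mL.
Steady-state peak Cmax,ss = C₀·R ≈ 13.067 × 1.2801 ≈ 16.727 mcg/mL.
Peak 16.7 mcg/mL vs MTC 24 mcg/mL: below toxic threshold.

16.7 mcg/mL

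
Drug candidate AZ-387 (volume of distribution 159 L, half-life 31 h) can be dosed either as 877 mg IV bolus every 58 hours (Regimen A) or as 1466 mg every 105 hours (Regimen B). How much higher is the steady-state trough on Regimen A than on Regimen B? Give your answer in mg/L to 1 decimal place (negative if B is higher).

Regimen A: f = (1/2)^(58/31) ≈ 0.2734; Cmin,ss = (877/159)·f/(1−f) ≈ 2.075 mg/L.
Regimen B: f = (1/2)^(105/31) ≈ 0.0956; Cmin,ss = (1466/159)·f/(1−f) ≈ 0.975 mg/L.
Difference ≈ 2.075 − 0.975 ≈ 1.100 mg/L.

1.1 mg/L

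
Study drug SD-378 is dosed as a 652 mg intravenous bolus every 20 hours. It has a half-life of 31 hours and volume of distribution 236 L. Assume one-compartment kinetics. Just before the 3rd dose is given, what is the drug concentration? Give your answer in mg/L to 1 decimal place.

2.9 mg/L

f = (1/2)^(τ/t½) = (1/2)^(20/31) ≈ 0.6394.
C₀ = D/Vd = 652/236 ≈ 2.763 mg/L.
Before the 3rd dose, 2 doses have been given. Superposition: Cmin = C₀·(f + f²).
≈ 2.763 × (0.6394 + 0.4088) ≈ 2.763 × 1.0482 ≈ 2.896 mg/L.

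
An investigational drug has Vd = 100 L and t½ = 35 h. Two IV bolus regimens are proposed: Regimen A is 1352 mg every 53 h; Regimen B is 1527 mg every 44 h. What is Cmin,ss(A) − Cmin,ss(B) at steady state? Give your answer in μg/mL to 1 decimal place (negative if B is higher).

Regimen A: f = (1/2)^(53/35) ≈ 0.3501; Cmin,ss = (1352/100)·f/(1−f) ≈ 7.283 μg/mL.
Regimen B: f = (1/2)^(44/35) ≈ 0.4184; Cmin,ss = (1527/100)·f/(1−f) ≈ 10.985 μg/mL.
Difference ≈ 7.283 − 10.985 ≈ -3.702 μg/mL.

-3.7 μg/mL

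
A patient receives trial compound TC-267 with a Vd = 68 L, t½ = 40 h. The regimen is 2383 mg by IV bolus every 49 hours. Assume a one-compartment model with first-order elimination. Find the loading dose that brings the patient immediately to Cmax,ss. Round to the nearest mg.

f = (1/2)^(49/40) ≈ 0.427798; accumulation ratio R = 1/(1−f) ≈ 1.74763.
Loading dose to hit Cmax,ss on first dose: D_load = D_maint·R ≈ 2383 × 1.74763 ≈ 4164.60 mg.

4165 mg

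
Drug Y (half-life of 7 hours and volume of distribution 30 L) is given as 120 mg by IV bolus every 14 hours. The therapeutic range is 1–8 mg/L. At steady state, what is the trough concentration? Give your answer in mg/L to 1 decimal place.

1.3 mg/L

τ = 14 h = 2 half-lives, so f = (1/2)^2 = 0.25.
At steady state, R = 1/(1 − 0.25) = 4/3.
Single-dose peak C₀ = D/Vd = 120/30 = 4 mg/L.
Steady-state peak Cmax,ss = C₀·R = 4 × 4/3 ≈ 5.333 mg/L.
Steady-state trough Cmin,ss = Cmax,ss·f ≈ 5.333 × 0.25 ≈ 1.333 mg/L.
Trough 1.3 mg/L vs MEC 1 mg/L: adequate.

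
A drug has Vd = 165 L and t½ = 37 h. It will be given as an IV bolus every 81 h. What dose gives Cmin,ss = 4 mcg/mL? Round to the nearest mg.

2350 mg

τ/t½ = 81/37 ≈ 2.1892, so f = (1/2)^(81/37) ≈ 0.219275.
Cmin,ss = (D/Vd)·f/(1−f), so D = Cmin,ss·Vd·(1−f)/f.
D = 4 × 165 × (1−f)/f ≈ 4 × 165 × 3.56048 ≈ 2349.92 mg.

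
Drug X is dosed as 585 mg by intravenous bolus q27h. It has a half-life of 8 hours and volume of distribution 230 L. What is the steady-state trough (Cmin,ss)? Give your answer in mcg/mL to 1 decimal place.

τ/t½ = 27/8 ≈ 3.375, so fraction remaining f = (1/2)^(27/8) ≈ 0.0964.
Single-dose peak C₀ = D/Vd = 585/230 ≈ 2.543 mcg/mL.
Steady-state trough Cmin,ss = C₀·f/(1−f) ≈ 2.543 × 0.0964/0.9036 ≈ 0.271 mcg/mL.

0.3 mcg/mL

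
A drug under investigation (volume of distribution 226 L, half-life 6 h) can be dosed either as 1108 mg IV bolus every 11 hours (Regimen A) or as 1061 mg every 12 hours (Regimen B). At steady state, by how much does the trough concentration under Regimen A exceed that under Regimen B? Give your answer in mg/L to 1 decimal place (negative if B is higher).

Regimen A: f = (1/2)^(11/6) ≈ 0.2806; Cmin,ss = (1108/226)·f/(1−f) ≈ 1.912 mg/L.
Regimen B: f = (1/2)^(12/6) ≈ 0.2500; Cmin,ss = (1061/226)·f/(1−f) ≈ 1.565 mg/L.
Difference ≈ 1.912 − 1.565 ≈ 0.347 mg/L.

0.3 mg/L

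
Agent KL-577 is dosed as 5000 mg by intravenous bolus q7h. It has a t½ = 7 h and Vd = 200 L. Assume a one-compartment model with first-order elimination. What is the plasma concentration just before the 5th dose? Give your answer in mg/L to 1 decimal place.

23.4 mg/L

f = (1/2)^(τ/t½) = (1/2)^(7/7) ≈ 0.5000.
C₀ = D/Vd = 5000/200 ≈ 25.000 mg/L.
Before the 5th dose, 4 doses have been given. Superposition: Cmin = C₀·(f + f² + … + f^4).
≈ 25.000 × (0.5000 + 0.2500 + 0.1250 + 0.0625) ≈ 25.000 × 0.9375 ≈ 23.438 mg/L.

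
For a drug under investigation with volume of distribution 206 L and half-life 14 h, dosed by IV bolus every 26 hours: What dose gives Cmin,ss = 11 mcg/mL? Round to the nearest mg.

5943 mg

τ/t½ = 26/14 ≈ 1.8571, so f = (1/2)^(26/14) ≈ 0.276022.
Cmin,ss = (D/Vd)·f/(1−f), so D = Cmin,ss·Vd·(1−f)/f.
D = 11 × 206 × (1−f)/f ≈ 11 × 206 × 2.62290 ≈ 5943.49 mg.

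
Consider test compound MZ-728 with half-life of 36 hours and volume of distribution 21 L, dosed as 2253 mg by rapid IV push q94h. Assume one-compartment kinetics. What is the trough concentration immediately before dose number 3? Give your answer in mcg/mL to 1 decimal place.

f = (1/2)^(τ/t½) = (1/2)^(94/36) ≈ 0.1637.
C₀ = D/Vd = 2253/21 ≈ 107.286 mcg/mL.
Before the 3rd dose, 2 doses have been given. Superposition: Cmin = C₀·(f + f²).
≈ 107.286 × (0.1637 + 0.0268) ≈ 107.286 × 0.1905 ≈ 20.438 mcg/mL.

20.4 mcg/mL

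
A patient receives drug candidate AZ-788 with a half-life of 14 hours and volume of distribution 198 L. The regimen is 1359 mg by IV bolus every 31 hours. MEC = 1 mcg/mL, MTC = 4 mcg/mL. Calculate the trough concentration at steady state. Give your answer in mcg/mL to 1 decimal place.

1.9 mcg/mL

τ/t½ = 31/14 ≈ 2.2143, so fraction remaining f = (1/2)^(31/14) ≈ 0.2155.
At steady state, accumulation factor R = 1/(1 − e^(−kτ)) ≈ 1.2747.
Each bolus raises the concentration by D/Vd = 1359/198 ≈ 6.864 mcg/mL.
Steady-state peak Cmax,ss = C₀·R ≈ 6.864 × 1.2747 ≈ 8.750 mcg/mL.
Steady-state trough Cmin,ss = Cmax,ss·f ≈ 8.750 × 0.2155 ≈ 1.886 mcg/mL.
Trough 1.9 mcg/mL vs MEC 1 mcg/mL: adequate.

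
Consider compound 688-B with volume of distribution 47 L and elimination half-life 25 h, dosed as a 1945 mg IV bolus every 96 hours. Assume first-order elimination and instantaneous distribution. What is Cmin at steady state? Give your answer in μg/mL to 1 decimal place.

3.1 μg/mL

k = ln2/t½ = ln2/25 ≈ 0.027726 h⁻¹; fraction remaining f = e^(−kτ) = e^(−0.027726×96) ≈ 0.0698.
At steady state, accumulation factor R = 1/(1 − e^(−kτ)) ≈ 1.0750.
Each bolus raises the concentration by D/Vd = 1945/47 ≈ 41.383 μg/mL.
Cmax,ss = C₀/(1 − f) ≈ 41.383/0.9302 ≈ 44.488 μg/mL.
Steady-state trough Cmin,ss = Cmax,ss·f ≈ 44.488 × 0.0698 ≈ 3.105 μg/mL.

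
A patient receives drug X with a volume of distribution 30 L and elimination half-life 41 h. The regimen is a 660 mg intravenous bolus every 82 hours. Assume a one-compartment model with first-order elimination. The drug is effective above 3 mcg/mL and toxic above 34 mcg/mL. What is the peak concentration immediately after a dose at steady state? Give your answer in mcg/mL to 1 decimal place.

29.3 mcg/mL

The dosing interval is 2 half-lives, so f = 2^(−2) = 0.25.
At steady state, R = 1/(1 − 0.25) = 4/3.
Single-dose peak C₀ = D/Vd = 660/30 = 22 mcg/mL.
Steady-state peak Cmax,ss = C₀·R = 22 × 4/3 ≈ 29.333 mcg/mL.
Peak 29.3 mcg/mL vs MTC 34 mcg/mL: below toxic threshold.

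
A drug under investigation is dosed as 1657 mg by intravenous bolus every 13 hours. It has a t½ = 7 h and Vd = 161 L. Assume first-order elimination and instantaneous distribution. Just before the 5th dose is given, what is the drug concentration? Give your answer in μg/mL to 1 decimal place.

3.9 μg/mL

f = (1/2)^(τ/t½) = (1/2)^(13/7) ≈ 0.2760.
C₀ = D/Vd = 1657/161 ≈ 10.292 μg/mL.
Before the 5th dose, 4 doses have been given. Superposition: Cmin = C₀·(f + f² + … + f^4).
≈ 10.292 × (0.2760 + 0.0762 + 0.0210 + 0.0058) ≈ 10.292 × 0.3790 ≈ 3.901 μg/mL.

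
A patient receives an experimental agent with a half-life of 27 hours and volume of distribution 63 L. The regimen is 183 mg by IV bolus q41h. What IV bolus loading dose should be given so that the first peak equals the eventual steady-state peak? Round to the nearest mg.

281 mg

f = (1/2)^(41/27) ≈ 0.349044; accumulation ratio R = 1/(1−f) ≈ 1.53620.
Loading dose to hit Cmax,ss on first dose: D_load = D_maint·R ≈ 183 × 1.53620 ≈ 281.12 mg.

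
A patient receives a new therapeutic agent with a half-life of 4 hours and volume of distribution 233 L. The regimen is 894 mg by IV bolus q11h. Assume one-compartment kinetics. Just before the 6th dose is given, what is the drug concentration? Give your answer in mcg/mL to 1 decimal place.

f = (1/2)^(τ/t½) = (1/2)^(11/4) ≈ 0.1487.
C₀ = D/Vd = 894/233 ≈ 3.837 mcg/mL.
Before the 6th dose, 5 doses have been given. Superposition: Cmin = C₀·(f + f² + … + f^5).
≈ 3.837 × (0.1487 + 0.0221 + 0.0033 + 0.0005 + 0.0001) ≈ 3.837 × 0.1747 ≈ 0.670 mcg/mL.

0.7 mcg/mL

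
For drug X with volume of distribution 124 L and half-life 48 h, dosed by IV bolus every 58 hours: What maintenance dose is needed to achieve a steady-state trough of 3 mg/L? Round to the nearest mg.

τ/t½ = 58/48 ≈ 1.2083, so f = (1/2)^(58/48) ≈ 0.432768.
Cmin,ss = (D/Vd)·f/(1−f), so D = Cmin,ss·Vd·(1−f)/f.
D = 3 × 124 × (1−f)/f ≈ 3 × 124 × 1.31071 ≈ 487.58 mg.

488 mg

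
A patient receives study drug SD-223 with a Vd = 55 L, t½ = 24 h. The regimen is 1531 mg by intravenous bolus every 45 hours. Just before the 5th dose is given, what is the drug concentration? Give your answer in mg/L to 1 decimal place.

f = (1/2)^(τ/t½) = (1/2)^(45/24) ≈ 0.2726.
C₀ = D/Vd = 1531/55 ≈ 27.836 mg/L.
Before the 5th dose, 4 doses have been given. Superposition: Cmin = C₀·(f + f² + … + f^4).
≈ 27.836 × (0.2726 + 0.0743 + 0.0203 + 0.0055) ≈ 27.836 × 0.3727 ≈ 10.374 mg/L.

10.4 mg/L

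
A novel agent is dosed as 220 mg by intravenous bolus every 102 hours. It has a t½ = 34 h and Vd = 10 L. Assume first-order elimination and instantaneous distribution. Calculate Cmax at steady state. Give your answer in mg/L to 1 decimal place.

25.1 mg/L

The dosing interval is 3 half-lives, so f = 2^(−3) = 0.125.
At steady state, R = 1/(1 − 0.125) = 8/7.
Single-dose peak C₀ = D/Vd = 220/10 = 22 mg/L.
Steady-state peak Cmax,ss = C₀·R = 22 × 8/7 ≈ 25.143 mg/L.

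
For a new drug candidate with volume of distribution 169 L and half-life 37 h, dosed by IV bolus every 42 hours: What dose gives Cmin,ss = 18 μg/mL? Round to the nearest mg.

τ/t½ = 42/37 ≈ 1.1351, so f = (1/2)^(42/37) ≈ 0.455292.
Cmin,ss = (D/Vd)·f/(1−f), so D = Cmin,ss·Vd·(1−f)/f.
D = 18 × 169 × (1−f)/f ≈ 18 × 169 × 1.19639 ≈ 3639.42 mg.

3639 mg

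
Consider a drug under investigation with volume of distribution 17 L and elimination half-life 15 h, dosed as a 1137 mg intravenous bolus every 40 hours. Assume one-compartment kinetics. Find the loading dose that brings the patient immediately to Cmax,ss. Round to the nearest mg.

f = (1/2)^(40/15) ≈ 0.157490; accumulation ratio R = 1/(1−f) ≈ 1.18693.
Loading dose to hit Cmax,ss on first dose: D_load = D_maint·R ≈ 1137 × 1.18693 ≈ 1349.54 mg.

1350 mg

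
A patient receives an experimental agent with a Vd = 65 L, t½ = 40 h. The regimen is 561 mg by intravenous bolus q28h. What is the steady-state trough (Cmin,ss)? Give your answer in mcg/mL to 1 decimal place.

τ/t½ = 28/40 ≈ 0.7, so fraction remaining f = (1/2)^(28/40) ≈ 0.6156.
Single-dose peak C₀ = D/Vd = 561/65 ≈ 8.631 mcg/mL.
Steady-state trough Cmin,ss = C₀·f/(1−f) ≈ 8.631 × 0.6156/0.3844 ≈ 13.822 mcg/mL.

13.8 mcg/mL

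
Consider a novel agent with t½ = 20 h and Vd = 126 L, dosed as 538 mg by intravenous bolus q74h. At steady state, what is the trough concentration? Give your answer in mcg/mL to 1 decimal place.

k = ln2/t½ = ln2/20 ≈ 0.034657 h⁻¹; fraction remaining f = e^(−kτ) = e^(−0.034657×74) ≈ 0.0769.
Each bolus raises the concentration by D/Vd = 538/126 ≈ 4.270 mcg/mL.
Steady-state trough Cmin,ss = C₀·f/(1−f) ≈ 4.270 × 0.0769/0.9231 ≈ 0.356 mcg/mL.

0.4 mcg/mL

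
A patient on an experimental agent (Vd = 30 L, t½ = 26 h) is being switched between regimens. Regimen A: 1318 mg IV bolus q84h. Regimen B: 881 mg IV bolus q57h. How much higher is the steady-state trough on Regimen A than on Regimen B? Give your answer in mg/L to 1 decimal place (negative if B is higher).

Regimen A: f = (1/2)^(84/26) ≈ 0.1065; Cmin,ss = (1318/30)·f/(1−f) ≈ 5.237 mg/L.
Regimen B: f = (1/2)^(57/26) ≈ 0.2188; Cmin,ss = (881/30)·f/(1−f) ≈ 8.225 mg/L.
Difference ≈ 5.237 − 8.225 ≈ -2.988 mg/L.

-3.0 mg/L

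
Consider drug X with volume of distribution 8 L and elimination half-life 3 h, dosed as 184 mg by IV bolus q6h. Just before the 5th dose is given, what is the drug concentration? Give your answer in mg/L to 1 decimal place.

f = (1/2)^(τ/t½) = (1/2)^(6/3) ≈ 0.2500.
C₀ = D/Vd = 184/8 ≈ 23.000 mg/L.
Before the 5th dose, 4 doses have been given. Superposition: Cmin = C₀·(f + f² + … + f^4).
≈ 23.000 × (0.2500 + 0.0625 + 0.0156 + 0.0039) ≈ 23.000 × 0.3320 ≈ 7.636 mg/L.

7.6 mg/L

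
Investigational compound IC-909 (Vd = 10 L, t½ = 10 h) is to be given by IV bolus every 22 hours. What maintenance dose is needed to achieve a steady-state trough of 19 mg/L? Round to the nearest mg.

τ/t½ = 22/10 ≈ 2.2, so f = (1/2)^(22/10) ≈ 0.217638.
Cmin,ss = (D/Vd)·f/(1−f), so D = Cmin,ss·Vd·(1−f)/f.
D = 19 × 10 × (1−f)/f ≈ 19 × 10 × 3.59479 ≈ 683.01 mg.

683 mg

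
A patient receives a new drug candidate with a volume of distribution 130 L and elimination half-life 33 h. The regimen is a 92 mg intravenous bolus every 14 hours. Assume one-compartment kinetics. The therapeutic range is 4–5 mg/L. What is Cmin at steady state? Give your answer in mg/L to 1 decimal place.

2.1 mg/L

k = ln2/t½ = ln2/33 ≈ 0.021004 h⁻¹; fraction remaining f = e^(−kτ) = e^(−0.021004×14) ≈ 0.7452.
At steady state, accumulation factor R = 1/(1 − e^(−kτ)) ≈ 3.9246.
Each bolus raises the concentration by D/Vd = 92/130 ≈ 0.708 mg/L.
Cmax,ss = C₀/(1 − f) ≈ 0.708/0.2548 ≈ 2.779 mg/L.
One interval later, Cmin,ss = Cmax,ss·e^(−kτ) ≈ 2.779 × 0.7452 ≈ 2.071 mg/L.
Trough 2.1 mg/L vs MEC 4 mg/L: subtherapeutic.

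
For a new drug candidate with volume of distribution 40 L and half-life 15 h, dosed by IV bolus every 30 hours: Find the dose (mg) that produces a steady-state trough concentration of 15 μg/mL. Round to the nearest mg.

τ/t½ = 30/15 ≈ 2, so f = (1/2)^(30/15) ≈ 0.250000.
Cmin,ss = (D/Vd)·f/(1−f), so D = Cmin,ss·Vd·(1−f)/f.
D = 15 × 40 × (1−f)/f ≈ 15 × 40 × 3.00000 ≈ 1800.00 mg.

1800 mg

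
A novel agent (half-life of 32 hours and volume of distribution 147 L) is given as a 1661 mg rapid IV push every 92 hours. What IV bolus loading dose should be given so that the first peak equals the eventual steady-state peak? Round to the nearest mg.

1923 mg

f = (1/2)^(92/32) ≈ 0.136313; accumulation ratio R = 1/(1−f) ≈ 1.15783.
Loading dose to hit Cmax,ss on first dose: D_load = D_maint·R ≈ 1661 × 1.15783 ≈ 1923.16 mg.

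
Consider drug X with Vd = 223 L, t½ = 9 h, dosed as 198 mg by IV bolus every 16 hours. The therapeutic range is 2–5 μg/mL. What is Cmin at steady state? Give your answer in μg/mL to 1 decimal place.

0.4 μg/mL

k = ln2/t½ = ln2/9 ≈ 0.077016 h⁻¹; fraction remaining f = e^(−kτ) = e^(−0.077016×16) ≈ 0.2916.
At steady state, accumulation factor R = 1/(1 − e^(−kτ)) ≈ 1.4116.
Single-dose peak C₀ = D/Vd = 198/223 ≈ 0.888 μg/mL.
Steady-state peak Cmax,ss = C₀·R ≈ 0.888 × 1.4116 ≈ 1.254 μg/mL.
Steady-state trough Cmin,ss = Cmax,ss·f ≈ 1.254 × 0.2916 ≈ 0.366 μg/mL.
Trough 0.4 μg/mL vs MEC 2 μg/mL: subtherapeutic.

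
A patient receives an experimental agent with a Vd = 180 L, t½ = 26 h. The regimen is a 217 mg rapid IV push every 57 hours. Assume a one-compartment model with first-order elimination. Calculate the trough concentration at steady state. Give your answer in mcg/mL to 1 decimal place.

0.3 mcg/mL

Over one 57-h interval, 57/26 ≈ 2.1923 half-lives elapse, leaving f ≈ 0.2188 of each dose.
At steady state, accumulation factor R = 1/(1 − e^(−kτ)) ≈ 1.2801.
Single-dose peak C₀ = D/Vd = 217/180 ≈ 1.206 mcg/mL.
Cmax,ss = C₀/(1 − f) ≈ 1.206/0.7812 ≈ 1.544 mcg/mL.
One interval later, Cmin,ss = Cmax,ss·e^(−kτ) ≈ 1.544 × 0.2188 ≈ 0.338 mcg/mL.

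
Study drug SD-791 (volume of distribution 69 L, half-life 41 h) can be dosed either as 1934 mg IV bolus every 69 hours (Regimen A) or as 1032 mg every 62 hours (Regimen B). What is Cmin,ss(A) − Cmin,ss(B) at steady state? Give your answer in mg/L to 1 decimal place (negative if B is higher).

Regimen A: f = (1/2)^(69/41) ≈ 0.3115; Cmin,ss = (1934/69)·f/(1−f) ≈ 12.681 mg/L.
Regimen B: f = (1/2)^(62/41) ≈ 0.3506; Cmin,ss = (1032/69)·f/(1−f) ≈ 8.075 mg/L.
Difference ≈ 12.681 − 8.075 ≈ 4.606 mg/L.

4.6 mg/L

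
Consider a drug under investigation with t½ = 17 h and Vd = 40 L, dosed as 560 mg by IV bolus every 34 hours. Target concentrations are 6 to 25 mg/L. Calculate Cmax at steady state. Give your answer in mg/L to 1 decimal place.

The dosing interval is 2 half-lives, so f = 2^(−2) = 0.25.
At steady state, R = 1/(1 − 0.25) = 4/3.
Single-dose peak C₀ = D/Vd = 560/40 = 14 mg/L.
Steady-state peak Cmax,ss = C₀·R = 14 × 4/3 ≈ 18.667 mg/L.
Peak 18.7 mg/L vs MTC 25 mg/L: below toxic threshold.

18.7 mg/L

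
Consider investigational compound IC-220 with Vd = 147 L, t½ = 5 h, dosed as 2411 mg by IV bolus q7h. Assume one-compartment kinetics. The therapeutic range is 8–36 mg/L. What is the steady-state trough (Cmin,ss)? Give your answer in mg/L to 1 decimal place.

k = ln2/t½ = ln2/5 ≈ 0.138629 h⁻¹; fraction remaining f = e^(−kτ) = e^(−0.138629×7) ≈ 0.3789.
Accumulation ratio R = 1/(1 − f) ≈ 1/0.6211 ≈ 1.6100.
Each bolus raises the concentration by D/Vd = 2411/147 ≈ 16.401 mg/L.
Steady-state peak Cmax,ss = C₀·R ≈ 16.401 × 1.6100 ≈ 26.406 mg/L.
Steady-state trough Cmin,ss = Cmax,ss·f ≈ 26.406 × 0.3789 ≈ 10.005 mg/L.
Trough 10.0 mg/L vs MEC 8 mg/L: adequate.

10.0 mg/L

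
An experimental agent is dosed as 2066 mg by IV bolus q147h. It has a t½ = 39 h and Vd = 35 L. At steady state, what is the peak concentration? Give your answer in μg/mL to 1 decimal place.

Over one 147-h interval, 147/39 ≈ 3.7692 half-lives elapse, leaving f ≈ 0.0733 of each dose.
Accumulation ratio R = 1/(1 − f) ≈ 1/0.9267 ≈ 1.0791.
Each bolus raises the concentration by D/Vd = 2066/35 ≈ 59.029 μg/mL.
Steady-state peak Cmax,ss = C₀·R ≈ 59.029 × 1.0791 ≈ 63.698 μg/mL.

63.7 μg/mL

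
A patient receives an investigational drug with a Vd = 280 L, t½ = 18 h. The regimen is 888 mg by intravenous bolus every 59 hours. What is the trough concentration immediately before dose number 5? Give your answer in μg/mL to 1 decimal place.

0.4 μg/mL

f = (1/2)^(τ/t½) = (1/2)^(59/18) ≈ 0.1031.
C₀ = D/Vd = 888/280 ≈ 3.171 μg/mL.
Before the 5th dose, 4 doses have been given. Superposition: Cmin = C₀·(f + f² + … + f^4).
≈ 3.171 × (0.1031 + 0.0106 + 0.0011 + 0.0001) ≈ 3.171 × 0.1149 ≈ 0.364 μg/mL.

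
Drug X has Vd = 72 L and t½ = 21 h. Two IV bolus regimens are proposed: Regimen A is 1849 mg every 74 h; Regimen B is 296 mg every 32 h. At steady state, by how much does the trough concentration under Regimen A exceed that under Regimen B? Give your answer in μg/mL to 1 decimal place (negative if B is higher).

Regimen A: f = (1/2)^(74/21) ≈ 0.0869; Cmin,ss = (1849/72)·f/(1−f) ≈ 2.444 μg/mL.
Regimen B: f = (1/2)^(32/21) ≈ 0.3478; Cmin,ss = (296/72)·f/(1−f) ≈ 2.192 μg/mL.
Difference ≈ 2.444 − 2.192 ≈ 0.252 μg/mL.

0.3 μg/mL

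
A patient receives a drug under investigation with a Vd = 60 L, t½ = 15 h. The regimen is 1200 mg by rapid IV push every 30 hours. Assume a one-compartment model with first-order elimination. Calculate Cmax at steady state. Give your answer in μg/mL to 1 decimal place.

τ = 30 h = 2 half-lives, so f = (1/2)^2 = 0.25.
At steady state, R = 1/(1 − 0.25) = 4/3.
Single-dose peak C₀ = D/Vd = 1200/60 = 20 μg/mL.
Steady-state peak Cmax,ss = C₀·R = 20 × 4/3 ≈ 26.667 μg/mL.

26.7 μg/mL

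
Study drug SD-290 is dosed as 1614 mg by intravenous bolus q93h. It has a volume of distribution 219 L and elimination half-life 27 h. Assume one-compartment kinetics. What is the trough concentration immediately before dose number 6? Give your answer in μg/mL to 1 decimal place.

0.7 μg/mL

f = (1/2)^(τ/t½) = (1/2)^(93/27) ≈ 0.0919.
C₀ = D/Vd = 1614/219 ≈ 7.370 μg/mL.
Before the 6th dose, 5 doses have been given. Superposition: Cmin = C₀·(f + f² + … + f^5).
≈ 7.370 × (0.0919 + 0.0084 + 0.0008 + 0.0001 + 0.0000) ≈ 7.370 × 0.1012 ≈ 0.746 μg/mL.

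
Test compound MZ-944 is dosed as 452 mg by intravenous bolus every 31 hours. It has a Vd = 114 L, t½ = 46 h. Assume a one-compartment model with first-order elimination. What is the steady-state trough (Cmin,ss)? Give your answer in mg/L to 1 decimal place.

k = ln2/t½ = ln2/46 ≈ 0.015068 h⁻¹; fraction remaining f = e^(−kτ) = e^(−0.015068×31) ≈ 0.6268.
At steady state, accumulation factor R = 1/(1 − e^(−kτ)) ≈ 2.6795.
Single-dose peak C₀ = D/Vd = 452/114 ≈ 3.965 mg/L.
Cmax,ss = C₀/(1 − f) ≈ 3.965/0.3732 ≈ 10.624 mg/L.
Steady-state trough Cmin,ss = Cmax,ss·f ≈ 10.624 × 0.6268 ≈ 6.659 mg/L.

6.7 mg/L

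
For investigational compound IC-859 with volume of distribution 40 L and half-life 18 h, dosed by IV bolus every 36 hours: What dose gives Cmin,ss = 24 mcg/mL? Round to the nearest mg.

2880 mg

τ/t½ = 36/18 ≈ 2, so f = (1/2)^(36/18) ≈ 0.250000.
Cmin,ss = (D/Vd)·f/(1−f), so D = Cmin,ss·Vd·(1−f)/f.
D = 24 × 40 × (1−f)/f ≈ 24 × 40 × 3.00000 ≈ 2880.00 mg.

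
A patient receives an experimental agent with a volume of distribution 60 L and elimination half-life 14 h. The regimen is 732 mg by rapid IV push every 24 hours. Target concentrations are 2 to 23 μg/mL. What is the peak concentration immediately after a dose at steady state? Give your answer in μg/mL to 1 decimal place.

Over one 24-h interval, 24/14 ≈ 1.7143 half-lives elapse, leaving f ≈ 0.3048 of each dose.
At steady state, accumulation factor R = 1/(1 − e^(−kτ)) ≈ 1.4384.
Each bolus raises the concentration by D/Vd = 732/60 ≈ 12.200 μg/mL.
Steady-state peak Cmax,ss = C₀·R ≈ 12.200 × 1.4384 ≈ 17.548 μg/mL.
Peak 17.5 μg/mL vs MTC 23 μg/mL: below toxic threshold.

17.5 μg/mL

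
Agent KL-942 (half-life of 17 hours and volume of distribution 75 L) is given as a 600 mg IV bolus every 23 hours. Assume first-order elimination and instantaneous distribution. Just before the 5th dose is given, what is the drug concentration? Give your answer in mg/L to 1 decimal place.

f = (1/2)^(τ/t½) = (1/2)^(23/17) ≈ 0.3915.
C₀ = D/Vd = 600/75 ≈ 8.000 mg/L.
Before the 5th dose, 4 doses have been given. Superposition: Cmin = C₀·(f + f² + … + f^4).
≈ 8.000 × (0.3915 + 0.1533 + 0.0600 + 0.0235) ≈ 8.000 × 0.6283 ≈ 5.026 mg/L.

5.0 mg/L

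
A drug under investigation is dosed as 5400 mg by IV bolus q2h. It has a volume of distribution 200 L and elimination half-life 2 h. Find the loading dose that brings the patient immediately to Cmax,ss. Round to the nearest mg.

f = (1/2)^(2/2) ≈ 0.500000; accumulation ratio R = 1/(1−f) ≈ 2.00000.
Loading dose to hit Cmax,ss on first dose: D_load = D_maint·R ≈ 5400 × 2.00000 ≈ 10800.00 mg.

10800 mg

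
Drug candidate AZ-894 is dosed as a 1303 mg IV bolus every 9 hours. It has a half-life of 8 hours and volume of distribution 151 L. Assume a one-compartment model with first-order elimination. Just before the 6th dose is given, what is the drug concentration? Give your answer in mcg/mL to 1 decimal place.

7.2 mcg/mL

f = (1/2)^(τ/t½) = (1/2)^(9/8) ≈ 0.4585.
C₀ = D/Vd = 1303/151 ≈ 8.629 mcg/mL.
Before the 6th dose, 5 doses have been given. Superposition: Cmin = C₀·(f + f² + … + f^5).
≈ 8.629 × (0.4585 + 0.2102 + 0.0964 + 0.0442 + 0.0203) ≈ 8.629 × 0.8296 ≈ 7.159 mcg/mL.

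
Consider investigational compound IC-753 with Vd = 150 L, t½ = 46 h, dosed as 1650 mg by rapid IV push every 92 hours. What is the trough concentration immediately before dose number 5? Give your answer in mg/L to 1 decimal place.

f = (1/2)^(τ/t½) = (1/2)^(92/46) ≈ 0.2500.
C₀ = D/Vd = 1650/150 ≈ 11.000 mg/L.
Before the 5th dose, 4 doses have been given. Superposition: Cmin = C₀·(f + f² + … + f^4).
≈ 11.000 × (0.2500 + 0.0625 + 0.0156 + 0.0039) ≈ 11.000 × 0.3320 ≈ 3.652 mg/L.

3.7 mg/L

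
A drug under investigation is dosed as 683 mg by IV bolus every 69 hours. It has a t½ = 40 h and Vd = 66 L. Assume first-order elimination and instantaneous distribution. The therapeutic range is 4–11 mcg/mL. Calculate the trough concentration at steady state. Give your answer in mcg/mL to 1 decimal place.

4.5 mcg/mL

τ/t½ = 69/40 ≈ 1.725, so fraction remaining f = (1/2)^(69/40) ≈ 0.3025.
Single-dose peak C₀ = D/Vd = 683/66 ≈ 10.348 mcg/mL.
Steady-state trough Cmin,ss = C₀·f/(1−f) ≈ 10.348 × 0.3025/0.6975 ≈ 4.488 mcg/mL.
Trough 4.5 mcg/mL vs MEC 4 mcg/mL: adequate.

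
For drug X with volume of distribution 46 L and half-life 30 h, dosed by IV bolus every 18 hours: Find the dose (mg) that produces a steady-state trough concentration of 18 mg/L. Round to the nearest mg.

τ/t½ = 18/30 ≈ 0.6, so f = (1/2)^(18/30) ≈ 0.659754.
Cmin,ss = (D/Vd)·f/(1−f), so D = Cmin,ss·Vd·(1−f)/f.
D = 18 × 46 × (1−f)/f ≈ 18 × 46 × 0.51572 ≈ 427.02 mg.

427 mg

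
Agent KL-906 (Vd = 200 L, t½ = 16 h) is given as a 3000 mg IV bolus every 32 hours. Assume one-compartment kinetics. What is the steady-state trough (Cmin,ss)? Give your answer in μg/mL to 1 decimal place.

5.0 μg/mL

τ = 32 h = 2 half-lives, so f = (1/2)^2 = 0.25.
At steady state, R = 1/(1 − 0.25) = 4/3.
Single-dose peak C₀ = D/Vd = 3000/200 = 15 μg/mL.
Steady-state peak Cmax,ss = C₀·R = 15 × 4/3 ≈ 20.000 μg/mL.
Steady-state trough Cmin,ss = Cmax,ss·f ≈ 20.000 × 0.25 ≈ 5.000 μg/mL.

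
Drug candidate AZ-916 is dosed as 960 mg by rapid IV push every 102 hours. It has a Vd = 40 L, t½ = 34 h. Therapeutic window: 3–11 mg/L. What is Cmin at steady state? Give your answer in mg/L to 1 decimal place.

τ = 102 h = 3 half-lives, so f = (1/2)^3 = 0.125.
Accumulation ratio R = 1/(1 − f) = 1/0.875 = 8/7.
Single-dose peak C₀ = D/Vd = 960/40 = 24 mg/L.
Steady-state peak Cmax,ss = C₀·R = 24 × 8/7 ≈ 27.429 mg/L.
Steady-state trough Cmin,ss = Cmax,ss·f ≈ 27.429 × 0.125 ≈ 3.429 mg/L.
Trough 3.4 mg/L vs MEC 3 mg/L: adequate.

3.4 mg/L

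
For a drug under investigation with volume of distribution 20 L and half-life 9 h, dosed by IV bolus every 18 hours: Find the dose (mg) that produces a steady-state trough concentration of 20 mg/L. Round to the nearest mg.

τ/t½ = 18/9 ≈ 2, so f = (1/2)^(18/9) ≈ 0.250000.
Cmin,ss = (D/Vd)·f/(1−f), so D = Cmin,ss·Vd·(1−f)/f.
D = 20 × 20 × (1−f)/f ≈ 20 × 20 × 3.00000 ≈ 1200.00 mg.

1200 mg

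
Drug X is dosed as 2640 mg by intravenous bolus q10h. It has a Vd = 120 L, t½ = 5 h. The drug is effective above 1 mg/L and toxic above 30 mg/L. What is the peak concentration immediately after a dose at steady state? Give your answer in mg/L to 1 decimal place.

29.3 mg/L

The dosing interval is 2 half-lives, so f = 2^(−2) = 0.25.
At steady state, R = 1/(1 − 0.25) = 4/3.
Single-dose peak C₀ = D/Vd = 2640/120 = 22 mg/L.
Steady-state peak Cmax,ss = C₀·R = 22 × 4/3 ≈ 29.333 mg/L.
Peak 29.3 mg/L vs MTC 30 mg/L: below toxic threshold.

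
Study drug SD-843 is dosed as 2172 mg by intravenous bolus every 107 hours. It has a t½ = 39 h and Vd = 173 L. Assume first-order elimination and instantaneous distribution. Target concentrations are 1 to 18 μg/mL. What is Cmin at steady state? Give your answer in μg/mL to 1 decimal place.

Over one 107-h interval, 107/39 ≈ 2.7436 half-lives elapse, leaving f ≈ 0.1493 of each dose.
Accumulation ratio R = 1/(1 − f) ≈ 1/0.8507 ≈ 1.1755.
Each bolus raises the concentration by D/Vd = 2172/173 ≈ 12.555 μg/mL.
Steady-state peak Cmax,ss = C₀·R ≈ 12.555 × 1.1755 ≈ 14.758 μg/mL.
Steady-state trough Cmin,ss = Cmax,ss·f ≈ 14.758 × 0.1493 ≈ 2.203 μg/mL.
Trough 2.2 μg/mL vs MEC 1 μg/mL: adequate.

2.2 μg/mL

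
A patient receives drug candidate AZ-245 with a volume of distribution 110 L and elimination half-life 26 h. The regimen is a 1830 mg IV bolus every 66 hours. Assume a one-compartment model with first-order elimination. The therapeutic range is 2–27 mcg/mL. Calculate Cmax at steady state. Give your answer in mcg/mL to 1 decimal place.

τ/t½ = 66/26 ≈ 2.5385, so fraction remaining f = (1/2)^(66/26) ≈ 0.1721.
Accumulation ratio R = 1/(1 − f) ≈ 1/0.8279 ≈ 1.2079.
Single-dose peak C₀ = D/Vd = 1830/110 ≈ 16.636 mcg/mL.
Steady-state peak Cmax,ss = C₀·R ≈ 16.636 × 1.2079 ≈ 20.095 mcg/mL.
Peak 20.1 mcg/mL vs MTC 27 mcg/mL: below toxic threshold.

20.1 mcg/mL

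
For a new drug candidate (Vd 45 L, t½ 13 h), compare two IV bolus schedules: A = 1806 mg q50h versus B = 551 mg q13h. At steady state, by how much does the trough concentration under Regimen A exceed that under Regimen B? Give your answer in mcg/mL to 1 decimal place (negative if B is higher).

-9.2 mcg/mL

Regimen A: f = (1/2)^(50/13) ≈ 0.0695; Cmin,ss = (1806/45)·f/(1−f) ≈ 2.998 mcg/mL.
Regimen B: f = (1/2)^(13/13) ≈ 0.5000; Cmin,ss = (551/45)·f/(1−f) ≈ 12.244 mcg/mL.
Difference ≈ 2.998 − 12.244 ≈ -9.246 mcg/mL.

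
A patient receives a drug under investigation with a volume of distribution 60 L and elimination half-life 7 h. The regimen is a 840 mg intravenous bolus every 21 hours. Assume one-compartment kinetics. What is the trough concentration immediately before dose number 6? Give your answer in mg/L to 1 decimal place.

2.0 mg/L

f = (1/2)^(τ/t½) = (1/2)^(21/7) ≈ 0.1250.
C₀ = D/Vd = 840/60 ≈ 14.000 mg/L.
Before the 6th dose, 5 doses have been given. Superposition: Cmin = C₀·(f + f² + … + f^5).
≈ 14.000 × (0.1250 + 0.0156 + 0.0020 + 0.0002 + 0.0000) ≈ 14.000 × 0.1428 ≈ 1.999 mg/L.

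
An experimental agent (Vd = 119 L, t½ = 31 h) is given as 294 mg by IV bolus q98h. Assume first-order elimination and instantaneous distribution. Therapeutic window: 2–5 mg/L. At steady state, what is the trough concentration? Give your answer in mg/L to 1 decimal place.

τ/t½ = 98/31 ≈ 3.1613, so fraction remaining f = (1/2)^(98/31) ≈ 0.1118.
At steady state, accumulation factor R = 1/(1 − e^(−kτ)) ≈ 1.1259.
Single-dose peak C₀ = D/Vd = 294/119 ≈ 2.471 mg/L.
Cmax,ss = C₀/(1 − f) ≈ 2.471/0.8882 ≈ 2.782 mg/L.
Steady-state trough Cmin,ss = Cmax,ss·f ≈ 2.782 × 0.1118 ≈ 0.311 mg/L.
Trough 0.3 mg/L vs MEC 2 mg/L: subtherapeutic.

0.3 mg/L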